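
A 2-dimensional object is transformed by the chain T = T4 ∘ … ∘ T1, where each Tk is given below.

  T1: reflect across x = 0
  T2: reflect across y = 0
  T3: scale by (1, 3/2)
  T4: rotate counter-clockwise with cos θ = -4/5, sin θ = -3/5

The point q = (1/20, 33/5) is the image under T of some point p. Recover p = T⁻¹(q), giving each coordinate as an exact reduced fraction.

T1 = [-1 0 0; 0 1 0; 0 0 1]
T2·T1 = [-1 0 0; 0 -1 0; 0 0 1]
T3·…·T1 = [-1 0 0; 0 -3/2 0; 0 0 1]
T4·…·T1 = [4/5 -9/10 0; 3/5 6/5 0; 0 0 1]
det M = 3/2; M⁻¹ = [4/5 3/5 0; -2/5 8/15 0; 0 0 1]
M⁻¹ · (1/20, 33/5)ᵀ = (4, 7/2)ᵀ

p = (4, 7/2)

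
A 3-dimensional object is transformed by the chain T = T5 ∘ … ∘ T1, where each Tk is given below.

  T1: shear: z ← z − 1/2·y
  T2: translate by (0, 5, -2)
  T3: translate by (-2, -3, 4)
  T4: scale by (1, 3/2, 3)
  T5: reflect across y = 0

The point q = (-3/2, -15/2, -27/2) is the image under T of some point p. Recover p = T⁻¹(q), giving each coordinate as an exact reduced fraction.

p = (1/2, 3, -5)

T1 = [1 0 0 0; 0 1 0 0; 0 -1/2 1 0; 0 0 0 1]
T2·T1 = [1 0 0 0; 0 1 0 5; 0 -1/2 1 -2; 0 0 0 1]
T3·…·T1 = [1 0 0 -2; 0 1 0 2; 0 -1/2 1 2; 0 0 0 1]
T4·…·T1 = [1 0 0 -2; 0 3/2 0 3; 0 -3/2 3 6; 0 0 0 1]
T5·…·T1 = [1 0 0 -2; 0 -3/2 0 -3; 0 -3/2 3 6; 0 0 0 1]
det M = -9/2; M⁻¹ = [1 0 0 2; 0 -2/3 0 -2; 0 -1/3 1/3 -3; 0 0 0 1]
M⁻¹ · (-3/2, -15/2, -27/2)ᵀ = (1/2, 3, -5)ᵀ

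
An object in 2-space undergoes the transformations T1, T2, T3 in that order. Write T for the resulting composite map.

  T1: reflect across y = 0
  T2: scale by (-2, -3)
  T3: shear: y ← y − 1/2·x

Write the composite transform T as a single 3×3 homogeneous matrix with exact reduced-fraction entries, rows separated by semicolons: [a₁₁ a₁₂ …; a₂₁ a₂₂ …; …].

T1 = [1 0 0; 0 -1 0; 0 0 1]
T2·T1 = [-2 0 0; 0 3 0; 0 0 1]
T3·…·T1 = [-2 0 0; 1 3 0; 0 0 1]

T = [-2 0 0; 1 3 0; 0 0 1]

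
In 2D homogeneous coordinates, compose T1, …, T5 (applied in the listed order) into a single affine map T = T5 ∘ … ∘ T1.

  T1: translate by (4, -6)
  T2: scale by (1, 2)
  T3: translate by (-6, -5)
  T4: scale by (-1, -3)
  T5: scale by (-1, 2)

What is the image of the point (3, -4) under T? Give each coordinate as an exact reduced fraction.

T(p) = (1, 150)

T1 translate by (4, -6): (3, -4) → (7, -10)
T2 scale by (1, 2): (7, -10) → (7, -20)
T3 translate by (-6, -5): (7, -20) → (1, -25)
T4 scale by (-1, -3): (1, -25) → (-1, 75)
T5 scale by (-1, 2): (-1, 75) → (1, 150)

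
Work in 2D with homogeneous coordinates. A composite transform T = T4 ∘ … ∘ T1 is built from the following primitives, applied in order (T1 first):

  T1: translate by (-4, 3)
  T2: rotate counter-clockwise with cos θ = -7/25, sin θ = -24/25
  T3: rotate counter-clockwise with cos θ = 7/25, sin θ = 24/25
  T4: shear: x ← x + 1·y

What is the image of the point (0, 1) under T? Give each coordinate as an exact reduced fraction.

T1 translate by (-4, 3): (0, 1) → (-4, 4)
T2 rotate counter-clockwise with cos θ = -7/25, sin θ = -24/25: (-4, 4) → (124/25, 68/25)
T3 rotate counter-clockwise with cos θ = 7/25, sin θ = 24/25: (124/25, 68/25) → (-764/625, 3452/625)
T4 shear: x ← x + 1·y: (-764/625, 3452/625) → (2688/625, 3452/625)

T(p) = (2688/625, 3452/625)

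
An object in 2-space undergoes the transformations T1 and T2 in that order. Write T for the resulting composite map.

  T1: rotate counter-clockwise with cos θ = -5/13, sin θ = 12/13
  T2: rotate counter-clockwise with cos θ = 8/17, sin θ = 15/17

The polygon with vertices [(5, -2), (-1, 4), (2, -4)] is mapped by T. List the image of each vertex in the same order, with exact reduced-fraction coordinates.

T1 rotate counter-clockwise with cos θ = -5/13, sin θ = 12/13: (5, -2) → (-1/13, 70/13); (-1, 4) → (-43/13, -32/13); (2, -4) → (38/13, 44/13)
T2 rotate counter-clockwise with cos θ = 8/17, sin θ = 15/17: (-1/13, 70/13) → (-1058/221, 545/221); (-43/13, -32/13) → (8/13, -53/13); (38/13, 44/13) → (-356/221, 922/221)

image vertices: (-1058/221, 545/221), (8/13, -53/13), (-356/221, 922/221)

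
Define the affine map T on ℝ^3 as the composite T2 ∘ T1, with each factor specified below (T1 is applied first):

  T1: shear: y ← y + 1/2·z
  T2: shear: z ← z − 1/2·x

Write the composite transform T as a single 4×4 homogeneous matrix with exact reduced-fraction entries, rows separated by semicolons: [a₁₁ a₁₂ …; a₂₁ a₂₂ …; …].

T1 = [1 0 0 0; 0 1 1/2 0; 0 0 1 0; 0 0 0 1]
T2·T1 = [1 0 0 0; 0 1 1/2 0; -1/2 0 1 0; 0 0 0 1]

T = [1 0 0 0; 0 1 1/2 0; -1/2 0 1 0; 0 0 0 1]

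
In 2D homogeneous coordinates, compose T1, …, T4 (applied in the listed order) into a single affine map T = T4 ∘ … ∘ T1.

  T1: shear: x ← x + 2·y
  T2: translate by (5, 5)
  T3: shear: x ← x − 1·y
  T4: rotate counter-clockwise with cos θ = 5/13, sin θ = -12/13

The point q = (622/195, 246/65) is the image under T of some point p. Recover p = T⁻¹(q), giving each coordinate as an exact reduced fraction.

p = (-5/3, -3/5)

T1 = [1 2 0; 0 1 0; 0 0 1]
T2·T1 = [1 2 5; 0 1 5; 0 0 1]
T3·…·T1 = [1 1 0; 0 1 5; 0 0 1]
T4·…·T1 = [5/13 17/13 60/13; -12/13 -7/13 25/13; 0 0 1]
det M = 1; M⁻¹ = [-7/13 -17/13 5; 12/13 5/13 -5; 0 0 1]
M⁻¹ · (622/195, 246/65)ᵀ = (-5/3, -3/5)ᵀ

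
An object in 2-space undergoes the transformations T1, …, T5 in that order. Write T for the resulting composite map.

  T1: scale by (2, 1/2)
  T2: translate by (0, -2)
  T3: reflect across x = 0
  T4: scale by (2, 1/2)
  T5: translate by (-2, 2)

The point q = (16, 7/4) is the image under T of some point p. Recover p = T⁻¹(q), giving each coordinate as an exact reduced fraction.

T1 = [2 0 0; 0 1/2 0; 0 0 1]
T2·T1 = [2 0 0; 0 1/2 -2; 0 0 1]
T3·…·T1 = [-2 0 0; 0 1/2 -2; 0 0 1]
T4·…·T1 = [-4 0 0; 0 1/4 -1; 0 0 1]
T5·…·T1 = [-4 0 -2; 0 1/4 1; 0 0 1]
det M = -1; M⁻¹ = [-1/4 0 -1/2; 0 4 -4; 0 0 1]
M⁻¹ · (16, 7/4)ᵀ = (-9/2, 3)ᵀ

p = (-9/2, 3)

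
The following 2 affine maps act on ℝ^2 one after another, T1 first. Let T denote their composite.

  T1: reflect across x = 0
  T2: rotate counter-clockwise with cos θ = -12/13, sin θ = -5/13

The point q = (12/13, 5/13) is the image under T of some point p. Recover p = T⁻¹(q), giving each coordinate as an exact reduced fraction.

T1 = [-1 0 0; 0 1 0; 0 0 1]
T2·T1 = [12/13 5/13 0; 5/13 -12/13 0; 0 0 1]
det M = -1; M⁻¹ = [12/13 5/13 0; 5/13 -12/13 0; 0 0 1]
M⁻¹ · (12/13, 5/13)ᵀ = (1, 0)ᵀ

p = (1, 0)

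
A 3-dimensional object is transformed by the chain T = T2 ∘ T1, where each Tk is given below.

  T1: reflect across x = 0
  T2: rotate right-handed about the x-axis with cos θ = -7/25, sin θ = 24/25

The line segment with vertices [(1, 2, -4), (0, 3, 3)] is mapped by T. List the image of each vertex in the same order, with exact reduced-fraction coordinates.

T1 reflect across x = 0: (1, 2, -4) → (-1, 2, -4); (0, 3, 3) → (0, 3, 3)
T2 rotate right-handed about the x-axis with cos θ = -7/25, sin θ = 24/25: (-1, 2, -4) → (-1, 82/25, 76/25); (0, 3, 3) → (0, -93/25, 51/25)

image vertices: (-1, 82/25, 76/25), (0, -93/25, 51/25)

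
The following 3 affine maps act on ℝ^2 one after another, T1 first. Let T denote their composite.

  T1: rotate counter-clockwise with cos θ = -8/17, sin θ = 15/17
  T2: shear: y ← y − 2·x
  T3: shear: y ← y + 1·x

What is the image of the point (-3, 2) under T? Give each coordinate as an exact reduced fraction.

T(p) = (-6/17, -55/17)

T1 rotate counter-clockwise with cos θ = -8/17, sin θ = 15/17: (-3, 2) → (-6/17, -61/17)
T2 shear: y ← y − 2·x: (-6/17, -61/17) → (-6/17, -49/17)
T3 shear: y ← y + 1·x: (-6/17, -49/17) → (-6/17, -55/17)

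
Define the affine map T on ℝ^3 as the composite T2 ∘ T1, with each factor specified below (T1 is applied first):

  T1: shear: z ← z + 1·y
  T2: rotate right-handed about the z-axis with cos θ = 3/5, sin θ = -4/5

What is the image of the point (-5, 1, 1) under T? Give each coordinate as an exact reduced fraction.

T(p) = (-11/5, 23/5, 2)

T1 shear: z ← z + 1·y: (-5, 1, 1) → (-5, 1, 2)
T2 rotate right-handed about the z-axis with cos θ = 3/5, sin θ = -4/5: (-5, 1, 2) → (-11/5, 23/5, 2)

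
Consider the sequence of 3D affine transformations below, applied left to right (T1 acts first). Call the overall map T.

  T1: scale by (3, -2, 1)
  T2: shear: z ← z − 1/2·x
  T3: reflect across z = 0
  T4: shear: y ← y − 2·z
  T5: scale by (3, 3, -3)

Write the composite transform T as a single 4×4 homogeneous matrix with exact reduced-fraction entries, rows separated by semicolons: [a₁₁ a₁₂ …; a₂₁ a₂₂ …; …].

T = [9 0 0 0; -9 -6 6 0; -9/2 0 3 0; 0 0 0 1]

T1 = [3 0 0 0; 0 -2 0 0; 0 0 1 0; 0 0 0 1]
T2·T1 = [3 0 0 0; 0 -2 0 0; -3/2 0 1 0; 0 0 0 1]
T3·…·T1 = [3 0 0 0; 0 -2 0 0; 3/2 0 -1 0; 0 0 0 1]
T4·…·T1 = [3 0 0 0; -3 -2 2 0; 3/2 0 -1 0; 0 0 0 1]
T5·…·T1 = [9 0 0 0; -9 -6 6 0; -9/2 0 3 0; 0 0 0 1]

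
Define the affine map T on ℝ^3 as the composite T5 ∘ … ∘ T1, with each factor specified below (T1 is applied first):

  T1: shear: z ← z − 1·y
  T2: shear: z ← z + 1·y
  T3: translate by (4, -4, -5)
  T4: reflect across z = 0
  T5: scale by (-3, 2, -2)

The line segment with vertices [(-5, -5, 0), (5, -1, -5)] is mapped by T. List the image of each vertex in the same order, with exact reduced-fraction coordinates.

T1 shear: z ← z − 1·y: (-5, -5, 0) → (-5, -5, 5); (5, -1, -5) → (5, -1, -4)
T2 shear: z ← z + 1·y: (-5, -5, 5) → (-5, -5, 0); (5, -1, -4) → (5, -1, -5)
T3 translate by (4, -4, -5): (-5, -5, 0) → (-1, -9, -5); (5, -1, -5) → (9, -5, -10)
T4 reflect across z = 0: (-1, -9, -5) → (-1, -9, 5); (9, -5, -10) → (9, -5, 10)
T5 scale by (-3, 2, -2): (-1, -9, 5) → (3, -18, -10); (9, -5, 10) → (-27, -10, -20)

image vertices: (3, -18, -10), (-27, -10, -20)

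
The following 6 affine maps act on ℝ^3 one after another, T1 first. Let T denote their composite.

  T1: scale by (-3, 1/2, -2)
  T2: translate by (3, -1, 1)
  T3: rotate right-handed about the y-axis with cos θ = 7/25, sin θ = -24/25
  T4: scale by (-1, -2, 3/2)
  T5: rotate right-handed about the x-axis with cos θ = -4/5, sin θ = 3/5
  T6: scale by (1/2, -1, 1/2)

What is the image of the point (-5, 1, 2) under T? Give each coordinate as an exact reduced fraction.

T(p) = (-99/25, 3899/250, -2391/250)

T1 scale by (-3, 1/2, -2): (-5, 1, 2) → (15, 1/2, -4)
T2 translate by (3, -1, 1): (15, 1/2, -4) → (18, -1/2, -3)
T3 rotate right-handed about the y-axis with cos θ = 7/25, sin θ = -24/25: (18, -1/2, -3) → (198/25, -1/2, 411/25)
T4 scale by (-1, -2, 3/2): (198/25, -1/2, 411/25) → (-198/25, 1, 1233/50)
T5 rotate right-handed about the x-axis with cos θ = -4/5, sin θ = 3/5: (-198/25, 1, 1233/50) → (-198/25, -3899/250, -2391/125)
T6 scale by (1/2, -1, 1/2): (-198/25, -3899/250, -2391/125) → (-99/25, 3899/250, -2391/250)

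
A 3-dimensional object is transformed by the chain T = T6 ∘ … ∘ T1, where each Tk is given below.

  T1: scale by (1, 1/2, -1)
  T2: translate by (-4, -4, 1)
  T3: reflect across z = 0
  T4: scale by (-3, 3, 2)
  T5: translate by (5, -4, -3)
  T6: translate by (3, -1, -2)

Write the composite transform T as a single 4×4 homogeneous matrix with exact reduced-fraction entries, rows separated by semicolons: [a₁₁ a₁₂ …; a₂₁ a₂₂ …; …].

T1 = [1 0 0 0; 0 1/2 0 0; 0 0 -1 0; 0 0 0 1]
T2·T1 = [1 0 0 -4; 0 1/2 0 -4; 0 0 -1 1; 0 0 0 1]
T3·…·T1 = [1 0 0 -4; 0 1/2 0 -4; 0 0 1 -1; 0 0 0 1]
T4·…·T1 = [-3 0 0 12; 0 3/2 0 -12; 0 0 2 -2; 0 0 0 1]
T5·…·T1 = [-3 0 0 17; 0 3/2 0 -16; 0 0 2 -5; 0 0 0 1]
T6·…·T1 = [-3 0 0 20; 0 3/2 0 -17; 0 0 2 -7; 0 0 0 1]

T = [-3 0 0 20; 0 3/2 0 -17; 0 0 2 -7; 0 0 0 1]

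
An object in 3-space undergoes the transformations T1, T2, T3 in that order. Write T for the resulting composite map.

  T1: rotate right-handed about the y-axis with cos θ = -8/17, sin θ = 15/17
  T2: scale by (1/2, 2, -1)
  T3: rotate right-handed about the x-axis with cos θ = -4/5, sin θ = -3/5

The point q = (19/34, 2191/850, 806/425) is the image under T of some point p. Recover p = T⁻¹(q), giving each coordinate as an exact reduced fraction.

T1 = [-8/17 0 15/17 0; 0 1 0 0; -15/17 0 -8/17 0; 0 0 0 1]
T2·T1 = [-4/17 0 15/34 0; 0 2 0 0; 15/17 0 8/17 0; 0 0 0 1]
T3·…·T1 = [-4/17 0 15/34 0; 9/17 -8/5 24/85 0; -12/17 -6/5 -32/85 0; 0 0 0 1]
det M = -1; M⁻¹ = [-16/17 9/17 -12/17 0; 0 -2/5 -3/10 0; 30/17 24/85 -32/85 0; 0 0 0 1]
M⁻¹ · (19/34, 2191/850, 806/425)ᵀ = (-1/2, -8/5, 1)ᵀ

p = (-1/2, -8/5, 1)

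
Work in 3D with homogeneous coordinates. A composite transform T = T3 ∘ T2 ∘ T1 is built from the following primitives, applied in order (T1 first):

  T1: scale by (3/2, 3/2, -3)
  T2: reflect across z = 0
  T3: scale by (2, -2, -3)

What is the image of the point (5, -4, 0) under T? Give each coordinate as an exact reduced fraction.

T1 scale by (3/2, 3/2, -3): (5, -4, 0) → (15/2, -6, 0)
T2 reflect across z = 0: (15/2, -6, 0) → (15/2, -6, 0)
T3 scale by (2, -2, -3): (15/2, -6, 0) → (15, 12, 0)

T(p) = (15, 12, 0)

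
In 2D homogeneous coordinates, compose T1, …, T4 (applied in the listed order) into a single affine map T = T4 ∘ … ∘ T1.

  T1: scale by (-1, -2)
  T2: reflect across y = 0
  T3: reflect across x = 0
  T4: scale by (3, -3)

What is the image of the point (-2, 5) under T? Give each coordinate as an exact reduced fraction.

T(p) = (-6, -30)

T1 scale by (-1, -2): (-2, 5) → (2, -10)
T2 reflect across y = 0: (2, -10) → (2, 10)
T3 reflect across x = 0: (2, 10) → (-2, 10)
T4 scale by (3, -3): (-2, 10) → (-6, -30)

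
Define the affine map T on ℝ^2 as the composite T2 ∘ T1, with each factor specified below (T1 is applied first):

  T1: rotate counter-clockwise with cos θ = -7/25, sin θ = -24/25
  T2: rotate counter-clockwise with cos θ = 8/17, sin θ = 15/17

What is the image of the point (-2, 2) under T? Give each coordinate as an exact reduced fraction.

T1 rotate counter-clockwise with cos θ = -7/25, sin θ = -24/25: (-2, 2) → (62/25, 34/25)
T2 rotate counter-clockwise with cos θ = 8/17, sin θ = 15/17: (62/25, 34/25) → (-14/425, 1202/425)

T(p) = (-14/425, 1202/425)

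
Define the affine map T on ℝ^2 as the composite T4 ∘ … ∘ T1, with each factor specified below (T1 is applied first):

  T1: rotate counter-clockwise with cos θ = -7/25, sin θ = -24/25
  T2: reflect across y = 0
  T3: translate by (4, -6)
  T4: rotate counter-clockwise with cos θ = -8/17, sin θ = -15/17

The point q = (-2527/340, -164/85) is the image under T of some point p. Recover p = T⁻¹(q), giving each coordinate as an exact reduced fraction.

T1 = [-7/25 24/25 0; -24/25 -7/25 0; 0 0 1]
T2·T1 = [-7/25 24/25 0; 24/25 7/25 0; 0 0 1]
T3·…·T1 = [-7/25 24/25 4; 24/25 7/25 -6; 0 0 1]
T4·…·T1 = [416/425 -87/425 -122/17; -87/425 -416/425 -12/17; 0 0 1]
det M = -1; M⁻¹ = [416/425 -87/425 172/25; -87/425 -416/425 -54/25; 0 0 1]
M⁻¹ · (-2527/340, -164/85)ᵀ = (0, 5/4)ᵀ

p = (0, 5/4)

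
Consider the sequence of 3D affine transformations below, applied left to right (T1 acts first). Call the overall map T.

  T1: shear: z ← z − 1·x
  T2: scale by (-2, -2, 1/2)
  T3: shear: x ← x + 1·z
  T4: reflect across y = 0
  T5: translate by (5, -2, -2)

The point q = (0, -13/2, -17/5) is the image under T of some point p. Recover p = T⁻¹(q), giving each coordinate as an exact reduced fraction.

p = (9/5, -9/4, -1)

T1 = [1 0 0 0; 0 1 0 0; -1 0 1 0; 0 0 0 1]
T2·T1 = [-2 0 0 0; 0 -2 0 0; -1/2 0 1/2 0; 0 0 0 1]
T3·…·T1 = [-5/2 0 1/2 0; 0 -2 0 0; -1/2 0 1/2 0; 0 0 0 1]
T4·…·T1 = [-5/2 0 1/2 0; 0 2 0 0; -1/2 0 1/2 0; 0 0 0 1]
T5·…·T1 = [-5/2 0 1/2 5; 0 2 0 -2; -1/2 0 1/2 -2; 0 0 0 1]
det M = -2; M⁻¹ = [-1/2 0 1/2 7/2; 0 1/2 0 1; -1/2 0 5/2 15/2; 0 0 0 1]
M⁻¹ · (0, -13/2, -17/5)ᵀ = (9/5, -9/4, -1)ᵀ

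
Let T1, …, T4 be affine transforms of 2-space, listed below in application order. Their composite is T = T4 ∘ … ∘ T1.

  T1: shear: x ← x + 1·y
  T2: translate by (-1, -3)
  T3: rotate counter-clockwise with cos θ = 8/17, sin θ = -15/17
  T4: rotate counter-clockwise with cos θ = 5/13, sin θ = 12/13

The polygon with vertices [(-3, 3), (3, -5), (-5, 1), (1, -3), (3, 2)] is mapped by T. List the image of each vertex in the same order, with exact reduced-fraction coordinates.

T1 shear: x ← x + 1·y: (-3, 3) → (0, 3); (3, -5) → (-2, -5); (-5, 1) → (-4, 1); (1, -3) → (-2, -3); (3, 2) → (5, 2)
T2 translate by (-1, -3): (0, 3) → (-1, 0); (-2, -5) → (-3, -8); (-4, 1) → (-5, -2); (-2, -3) → (-3, -6); (5, 2) → (4, -1)
T3 rotate counter-clockwise with cos θ = 8/17, sin θ = -15/17: (-1, 0) → (-8/17, 15/17); (-3, -8) → (-144/17, -19/17); (-5, -2) → (-70/17, 59/17); (-3, -6) → (-114/17, -3/17); (4, -1) → (1, -4)
T4 rotate counter-clockwise with cos θ = 5/13, sin θ = 12/13: (-8/17, 15/17) → (-220/221, -21/221); (-144/17, -19/17) → (-492/221, -1823/221); (-70/17, 59/17) → (-1058/221, -545/221); (-114/17, -3/17) → (-534/221, -1383/221); (1, -4) → (53/13, -8/13)

image vertices: (-220/221, -21/221), (-492/221, -1823/221), (-1058/221, -545/221), (-534/221, -1383/221), (53/13, -8/13)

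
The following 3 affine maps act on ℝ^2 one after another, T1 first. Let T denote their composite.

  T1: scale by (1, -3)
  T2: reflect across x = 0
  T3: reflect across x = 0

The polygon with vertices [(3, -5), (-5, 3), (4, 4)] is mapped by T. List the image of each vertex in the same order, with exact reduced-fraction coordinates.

T1 scale by (1, -3): (3, -5) → (3, 15); (-5, 3) → (-5, -9); (4, 4) → (4, -12)
T2 reflect across x = 0: (3, 15) → (-3, 15); (-5, -9) → (5, -9); (4, -12) → (-4, -12)
T3 reflect across x = 0: (-3, 15) → (3, 15); (5, -9) → (-5, -9); (-4, -12) → (4, -12)

image vertices: (3, 15), (-5, -9), (4, -12)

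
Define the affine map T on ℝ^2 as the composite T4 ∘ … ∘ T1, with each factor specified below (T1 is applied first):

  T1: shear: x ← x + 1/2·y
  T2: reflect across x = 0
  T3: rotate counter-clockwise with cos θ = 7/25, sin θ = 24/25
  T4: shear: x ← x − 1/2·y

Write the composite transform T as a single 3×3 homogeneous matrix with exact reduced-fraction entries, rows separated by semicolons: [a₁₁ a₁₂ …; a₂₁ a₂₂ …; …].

T = [1/5 -1 0; -24/25 -1/5 0; 0 0 1]

T1 = [1 1/2 0; 0 1 0; 0 0 1]
T2·T1 = [-1 -1/2 0; 0 1 0; 0 0 1]
T3·…·T1 = [-7/25 -11/10 0; -24/25 -1/5 0; 0 0 1]
T4·…·T1 = [1/5 -1 0; -24/25 -1/5 0; 0 0 1]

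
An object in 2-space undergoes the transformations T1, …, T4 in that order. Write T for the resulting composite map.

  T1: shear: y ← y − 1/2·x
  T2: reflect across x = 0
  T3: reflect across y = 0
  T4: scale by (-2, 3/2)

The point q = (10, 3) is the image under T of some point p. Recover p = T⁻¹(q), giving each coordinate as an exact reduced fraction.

p = (5, 1/2)

T1 = [1 0 0; -1/2 1 0; 0 0 1]
T2·T1 = [-1 0 0; -1/2 1 0; 0 0 1]
T3·…·T1 = [-1 0 0; 1/2 -1 0; 0 0 1]
T4·…·T1 = [2 0 0; 3/4 -3/2 0; 0 0 1]
det M = -3; M⁻¹ = [1/2 0 0; 1/4 -2/3 0; 0 0 1]
M⁻¹ · (10, 3)ᵀ = (5, 1/2)ᵀ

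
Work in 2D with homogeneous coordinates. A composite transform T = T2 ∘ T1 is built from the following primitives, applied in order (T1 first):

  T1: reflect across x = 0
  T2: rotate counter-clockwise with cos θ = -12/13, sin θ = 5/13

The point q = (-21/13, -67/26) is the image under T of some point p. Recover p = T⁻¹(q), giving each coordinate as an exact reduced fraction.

p = (-1/2, 3)

T1 = [-1 0 0; 0 1 0; 0 0 1]
T2·T1 = [12/13 -5/13 0; -5/13 -12/13 0; 0 0 1]
det M = -1; M⁻¹ = [12/13 -5/13 0; -5/13 -12/13 0; 0 0 1]
M⁻¹ · (-21/13, -67/26)ᵀ = (-1/2, 3)ᵀ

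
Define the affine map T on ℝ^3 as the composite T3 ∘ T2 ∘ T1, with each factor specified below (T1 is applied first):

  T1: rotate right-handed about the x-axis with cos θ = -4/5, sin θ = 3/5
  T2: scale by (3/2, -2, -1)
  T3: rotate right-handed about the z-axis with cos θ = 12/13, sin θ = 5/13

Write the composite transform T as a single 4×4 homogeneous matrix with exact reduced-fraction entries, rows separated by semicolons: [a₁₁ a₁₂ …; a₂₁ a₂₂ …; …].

T1 = [1 0 0 0; 0 -4/5 -3/5 0; 0 3/5 -4/5 0; 0 0 0 1]
T2·T1 = [3/2 0 0 0; 0 8/5 6/5 0; 0 -3/5 4/5 0; 0 0 0 1]
T3·…·T1 = [18/13 -8/13 -6/13 0; 15/26 96/65 72/65 0; 0 -3/5 4/5 0; 0 0 0 1]

T = [18/13 -8/13 -6/13 0; 15/26 96/65 72/65 0; 0 -3/5 4/5 0; 0 0 0 1]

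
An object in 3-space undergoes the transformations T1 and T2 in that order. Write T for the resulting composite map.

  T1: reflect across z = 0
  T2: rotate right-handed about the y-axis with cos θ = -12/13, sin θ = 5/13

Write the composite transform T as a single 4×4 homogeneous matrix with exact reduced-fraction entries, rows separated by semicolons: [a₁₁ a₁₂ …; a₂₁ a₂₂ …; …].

T1 = [1 0 0 0; 0 1 0 0; 0 0 -1 0; 0 0 0 1]
T2·T1 = [-12/13 0 -5/13 0; 0 1 0 0; -5/13 0 12/13 0; 0 0 0 1]

T = [-12/13 0 -5/13 0; 0 1 0 0; -5/13 0 12/13 0; 0 0 0 1]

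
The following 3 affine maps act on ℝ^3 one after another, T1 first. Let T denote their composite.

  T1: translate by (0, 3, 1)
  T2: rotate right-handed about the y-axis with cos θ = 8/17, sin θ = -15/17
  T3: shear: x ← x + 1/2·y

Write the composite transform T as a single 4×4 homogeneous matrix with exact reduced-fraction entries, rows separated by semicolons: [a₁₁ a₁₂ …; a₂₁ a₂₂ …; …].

T = [8/17 1/2 -15/17 21/34; 0 1 0 3; 15/17 0 8/17 8/17; 0 0 0 1]

T1 = [1 0 0 0; 0 1 0 3; 0 0 1 1; 0 0 0 1]
T2·T1 = [8/17 0 -15/17 -15/17; 0 1 0 3; 15/17 0 8/17 8/17; 0 0 0 1]
T3·…·T1 = [8/17 1/2 -15/17 21/34; 0 1 0 3; 15/17 0 8/17 8/17; 0 0 0 1]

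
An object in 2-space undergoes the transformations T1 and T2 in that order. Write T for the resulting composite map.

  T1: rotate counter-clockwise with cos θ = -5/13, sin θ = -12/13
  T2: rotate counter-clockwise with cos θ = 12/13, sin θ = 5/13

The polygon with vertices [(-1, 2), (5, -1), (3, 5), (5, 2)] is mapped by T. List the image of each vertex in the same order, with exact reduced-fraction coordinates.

T1 rotate counter-clockwise with cos θ = -5/13, sin θ = -12/13: (-1, 2) → (29/13, 2/13); (5, -1) → (-37/13, -55/13); (3, 5) → (45/13, -61/13); (5, 2) → (-1/13, -70/13)
T2 rotate counter-clockwise with cos θ = 12/13, sin θ = 5/13: (29/13, 2/13) → (2, 1); (-37/13, -55/13) → (-1, -5); (45/13, -61/13) → (5, -3); (-1/13, -70/13) → (2, -5)

image vertices: (2, 1), (-1, -5), (5, -3), (2, -5)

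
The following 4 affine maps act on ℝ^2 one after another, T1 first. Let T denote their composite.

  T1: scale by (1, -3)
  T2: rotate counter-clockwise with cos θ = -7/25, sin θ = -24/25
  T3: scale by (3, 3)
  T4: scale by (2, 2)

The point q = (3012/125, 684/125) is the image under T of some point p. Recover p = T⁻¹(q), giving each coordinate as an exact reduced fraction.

T1 = [1 0 0; 0 -3 0; 0 0 1]
T2·T1 = [-7/25 -72/25 0; -24/25 21/25 0; 0 0 1]
T3·…·T1 = [-21/25 -216/25 0; -72/25 63/25 0; 0 0 1]
T4·…·T1 = [-42/25 -432/25 0; -144/25 126/25 0; 0 0 1]
det M = -108; M⁻¹ = [-7/150 -4/25 0; -4/75 7/450 0; 0 0 1]
M⁻¹ · (3012/125, 684/125)ᵀ = (-2, -6/5)ᵀ

p = (-2, -6/5)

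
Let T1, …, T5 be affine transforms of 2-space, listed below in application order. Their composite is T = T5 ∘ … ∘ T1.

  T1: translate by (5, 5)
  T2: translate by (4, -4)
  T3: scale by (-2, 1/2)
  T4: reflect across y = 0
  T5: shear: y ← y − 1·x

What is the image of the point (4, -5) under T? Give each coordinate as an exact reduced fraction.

T1 translate by (5, 5): (4, -5) → (9, 0)
T2 translate by (4, -4): (9, 0) → (13, -4)
T3 scale by (-2, 1/2): (13, -4) → (-26, -2)
T4 reflect across y = 0: (-26, -2) → (-26, 2)
T5 shear: y ← y − 1·x: (-26, 2) → (-26, 28)

T(p) = (-26, 28)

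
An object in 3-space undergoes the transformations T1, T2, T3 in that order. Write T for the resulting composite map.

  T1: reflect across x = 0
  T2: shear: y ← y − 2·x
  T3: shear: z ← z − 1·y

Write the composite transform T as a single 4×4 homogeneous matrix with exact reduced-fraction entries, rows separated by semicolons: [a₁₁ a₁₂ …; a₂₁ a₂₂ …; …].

T = [-1 0 0 0; 2 1 0 0; -2 -1 1 0; 0 0 0 1]

T1 = [-1 0 0 0; 0 1 0 0; 0 0 1 0; 0 0 0 1]
T2·T1 = [-1 0 0 0; 2 1 0 0; 0 0 1 0; 0 0 0 1]
T3·…·T1 = [-1 0 0 0; 2 1 0 0; -2 -1 1 0; 0 0 0 1]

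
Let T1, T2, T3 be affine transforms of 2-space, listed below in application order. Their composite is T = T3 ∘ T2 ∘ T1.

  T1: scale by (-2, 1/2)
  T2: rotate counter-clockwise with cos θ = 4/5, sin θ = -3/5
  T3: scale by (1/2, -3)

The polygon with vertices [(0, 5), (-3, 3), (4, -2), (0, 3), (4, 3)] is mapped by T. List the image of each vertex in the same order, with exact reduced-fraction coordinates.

T1 scale by (-2, 1/2): (0, 5) → (0, 5/2); (-3, 3) → (6, 3/2); (4, -2) → (-8, -1); (0, 3) → (0, 3/2); (4, 3) → (-8, 3/2)
T2 rotate counter-clockwise with cos θ = 4/5, sin θ = -3/5: (0, 5/2) → (3/2, 2); (6, 3/2) → (57/10, -12/5); (-8, -1) → (-7, 4); (0, 3/2) → (9/10, 6/5); (-8, 3/2) → (-11/2, 6)
T3 scale by (1/2, -3): (3/2, 2) → (3/4, -6); (57/10, -12/5) → (57/20, 36/5); (-7, 4) → (-7/2, -12); (9/10, 6/5) → (9/20, -18/5); (-11/2, 6) → (-11/4, -18)

image vertices: (3/4, -6), (57/20, 36/5), (-7/2, -12), (9/20, -18/5), (-11/4, -18)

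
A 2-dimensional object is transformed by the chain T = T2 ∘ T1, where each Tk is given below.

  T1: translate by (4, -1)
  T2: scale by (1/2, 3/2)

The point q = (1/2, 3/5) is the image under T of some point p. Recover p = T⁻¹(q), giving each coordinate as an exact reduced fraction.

p = (-3, 7/5)

T1 = [1 0 4; 0 1 -1; 0 0 1]
T2·T1 = [1/2 0 2; 0 3/2 -3/2; 0 0 1]
det M = 3/4; M⁻¹ = [2 0 -4; 0 2/3 1; 0 0 1]
M⁻¹ · (1/2, 3/5)ᵀ = (-3, 7/5)ᵀ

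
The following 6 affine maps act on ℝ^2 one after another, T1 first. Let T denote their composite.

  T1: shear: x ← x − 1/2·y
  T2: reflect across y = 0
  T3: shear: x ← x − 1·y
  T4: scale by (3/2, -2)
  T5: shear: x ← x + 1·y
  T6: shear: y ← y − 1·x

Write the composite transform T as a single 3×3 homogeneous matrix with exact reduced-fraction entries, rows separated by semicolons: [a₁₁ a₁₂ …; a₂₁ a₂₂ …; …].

T = [3/2 11/4 0; -3/2 -3/4 0; 0 0 1]

T1 = [1 -1/2 0; 0 1 0; 0 0 1]
T2·T1 = [1 -1/2 0; 0 -1 0; 0 0 1]
T3·…·T1 = [1 1/2 0; 0 -1 0; 0 0 1]
T4·…·T1 = [3/2 3/4 0; 0 2 0; 0 0 1]
T5·…·T1 = [3/2 11/4 0; 0 2 0; 0 0 1]
T6·…·T1 = [3/2 11/4 0; -3/2 -3/4 0; 0 0 1]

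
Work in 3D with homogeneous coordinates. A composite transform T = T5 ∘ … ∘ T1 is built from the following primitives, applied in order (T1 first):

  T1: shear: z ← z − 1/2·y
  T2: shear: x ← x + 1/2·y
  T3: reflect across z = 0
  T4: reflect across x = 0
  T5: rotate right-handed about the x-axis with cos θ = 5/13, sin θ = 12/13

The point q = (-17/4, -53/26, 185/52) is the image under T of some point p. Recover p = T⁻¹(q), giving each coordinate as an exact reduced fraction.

p = (3, 5/2, -2)

T1 = [1 0 0 0; 0 1 0 0; 0 -1/2 1 0; 0 0 0 1]
T2·T1 = [1 1/2 0 0; 0 1 0 0; 0 -1/2 1 0; 0 0 0 1]
T3·…·T1 = [1 1/2 0 0; 0 1 0 0; 0 1/2 -1 0; 0 0 0 1]
T4·…·T1 = [-1 -1/2 0 0; 0 1 0 0; 0 1/2 -1 0; 0 0 0 1]
T5·…·T1 = [-1 -1/2 0 0; 0 -1/13 12/13 0; 0 29/26 -5/13 0; 0 0 0 1]
det M = 1; M⁻¹ = [-1 -5/26 -6/13 0; 0 5/13 12/13 0; 0 29/26 1/13 0; 0 0 0 1]
M⁻¹ · (-17/4, -53/26, 185/52)ᵀ = (3, 5/2, -2)ᵀ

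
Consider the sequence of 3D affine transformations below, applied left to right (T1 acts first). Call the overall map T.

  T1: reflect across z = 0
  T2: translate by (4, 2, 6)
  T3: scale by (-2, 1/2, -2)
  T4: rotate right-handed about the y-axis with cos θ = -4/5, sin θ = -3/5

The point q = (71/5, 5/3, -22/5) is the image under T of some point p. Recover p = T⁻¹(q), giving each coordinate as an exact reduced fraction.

T1 = [1 0 0 0; 0 1 0 0; 0 0 -1 0; 0 0 0 1]
T2·T1 = [1 0 0 4; 0 1 0 2; 0 0 -1 6; 0 0 0 1]
T3·…·T1 = [-2 0 0 -8; 0 1/2 0 1; 0 0 2 -12; 0 0 0 1]
T4·…·T1 = [8/5 0 -6/5 68/5; 0 1/2 0 1; -6/5 0 -8/5 24/5; 0 0 0 1]
det M = -2; M⁻¹ = [2/5 0 -3/10 -4; 0 2 0 -2; -3/10 0 -2/5 6; 0 0 0 1]
M⁻¹ · (71/5, 5/3, -22/5)ᵀ = (3, 4/3, 7/2)ᵀ

p = (3, 4/3, 7/2)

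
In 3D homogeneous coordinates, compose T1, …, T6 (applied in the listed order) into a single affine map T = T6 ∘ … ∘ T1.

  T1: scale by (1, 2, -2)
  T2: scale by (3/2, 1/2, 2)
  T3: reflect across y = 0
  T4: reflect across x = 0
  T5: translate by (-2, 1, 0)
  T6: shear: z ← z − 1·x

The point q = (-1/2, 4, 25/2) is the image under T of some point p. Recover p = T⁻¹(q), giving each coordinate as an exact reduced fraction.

T1 = [1 0 0 0; 0 2 0 0; 0 0 -2 0; 0 0 0 1]
T2·T1 = [3/2 0 0 0; 0 1 0 0; 0 0 -4 0; 0 0 0 1]
T3·…·T1 = [3/2 0 0 0; 0 -1 0 0; 0 0 -4 0; 0 0 0 1]
T4·…·T1 = [-3/2 0 0 0; 0 -1 0 0; 0 0 -4 0; 0 0 0 1]
T5·…·T1 = [-3/2 0 0 -2; 0 -1 0 1; 0 0 -4 0; 0 0 0 1]
T6·…·T1 = [-3/2 0 0 -2; 0 -1 0 1; 3/2 0 -4 2; 0 0 0 1]
det M = -6; M⁻¹ = [-2/3 0 0 -4/3; 0 -1 0 1; -1/4 0 -1/4 0; 0 0 0 1]
M⁻¹ · (-1/2, 4, 25/2)ᵀ = (-1, -3, -3)ᵀ

p = (-1, -3, -3)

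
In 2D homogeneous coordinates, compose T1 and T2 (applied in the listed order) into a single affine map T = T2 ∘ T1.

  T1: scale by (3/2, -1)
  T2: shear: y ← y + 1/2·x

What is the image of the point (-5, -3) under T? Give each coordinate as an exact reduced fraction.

T1 scale by (3/2, -1): (-5, -3) → (-15/2, 3)
T2 shear: y ← y + 1/2·x: (-15/2, 3) → (-15/2, -3/4)

T(p) = (-15/2, -3/4)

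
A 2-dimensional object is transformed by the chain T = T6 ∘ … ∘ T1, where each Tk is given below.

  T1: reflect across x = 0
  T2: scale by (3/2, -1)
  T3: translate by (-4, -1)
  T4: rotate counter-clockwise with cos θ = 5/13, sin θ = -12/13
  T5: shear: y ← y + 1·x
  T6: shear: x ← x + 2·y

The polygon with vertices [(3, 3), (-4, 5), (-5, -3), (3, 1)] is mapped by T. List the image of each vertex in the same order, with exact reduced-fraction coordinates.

image vertices: (-215/26, -17/26), (-294/13, -116/13), (121/26, 19/26), (-31/26, 51/26)

T1 reflect across x = 0: (3, 3) → (-3, 3); (-4, 5) → (4, 5); (-5, -3) → (5, -3); (3, 1) → (-3, 1)
T2 scale by (3/2, -1): (-3, 3) → (-9/2, -3); (4, 5) → (6, -5); (5, -3) → (15/2, 3); (-3, 1) → (-9/2, -1)
T3 translate by (-4, -1): (-9/2, -3) → (-17/2, -4); (6, -5) → (2, -6); (15/2, 3) → (7/2, 2); (-9/2, -1) → (-17/2, -2)
T4 rotate counter-clockwise with cos θ = 5/13, sin θ = -12/13: (-17/2, -4) → (-181/26, 82/13); (2, -6) → (-62/13, -54/13); (7/2, 2) → (83/26, -32/13); (-17/2, -2) → (-133/26, 92/13)
T5 shear: y ← y + 1·x: (-181/26, 82/13) → (-181/26, -17/26); (-62/13, -54/13) → (-62/13, -116/13); (83/26, -32/13) → (83/26, 19/26); (-133/26, 92/13) → (-133/26, 51/26)
T6 shear: x ← x + 2·y: (-181/26, -17/26) → (-215/26, -17/26); (-62/13, -116/13) → (-294/13, -116/13); (83/26, 19/26) → (121/26, 19/26); (-133/26, 51/26) → (-31/26, 51/26)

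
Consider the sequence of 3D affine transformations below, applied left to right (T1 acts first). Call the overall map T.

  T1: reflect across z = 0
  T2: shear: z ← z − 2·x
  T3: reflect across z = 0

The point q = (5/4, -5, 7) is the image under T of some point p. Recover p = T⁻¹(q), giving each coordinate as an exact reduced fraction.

T1 = [1 0 0 0; 0 1 0 0; 0 0 -1 0; 0 0 0 1]
T2·T1 = [1 0 0 0; 0 1 0 0; -2 0 -1 0; 0 0 0 1]
T3·…·T1 = [1 0 0 0; 0 1 0 0; 2 0 1 0; 0 0 0 1]
det M = 1; M⁻¹ = [1 0 0 0; 0 1 0 0; -2 0 1 0; 0 0 0 1]
M⁻¹ · (5/4, -5, 7)ᵀ = (5/4, -5, 9/2)ᵀ

p = (5/4, -5, 9/2)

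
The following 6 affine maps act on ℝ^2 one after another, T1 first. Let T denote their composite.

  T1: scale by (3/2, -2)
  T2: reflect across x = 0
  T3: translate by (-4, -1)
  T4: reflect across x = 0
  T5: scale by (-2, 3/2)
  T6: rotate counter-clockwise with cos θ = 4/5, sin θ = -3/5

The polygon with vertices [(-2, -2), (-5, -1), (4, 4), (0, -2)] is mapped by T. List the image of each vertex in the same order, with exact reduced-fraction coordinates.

T1 scale by (3/2, -2): (-2, -2) → (-3, 4); (-5, -1) → (-15/2, 2); (4, 4) → (6, -8); (0, -2) → (0, 4)
T2 reflect across x = 0: (-3, 4) → (3, 4); (-15/2, 2) → (15/2, 2); (6, -8) → (-6, -8); (0, 4) → (0, 4)
T3 translate by (-4, -1): (3, 4) → (-1, 3); (15/2, 2) → (7/2, 1); (-6, -8) → (-10, -9); (0, 4) → (-4, 3)
T4 reflect across x = 0: (-1, 3) → (1, 3); (7/2, 1) → (-7/2, 1); (-10, -9) → (10, -9); (-4, 3) → (4, 3)
T5 scale by (-2, 3/2): (1, 3) → (-2, 9/2); (-7/2, 1) → (7, 3/2); (10, -9) → (-20, -27/2); (4, 3) → (-8, 9/2)
T6 rotate counter-clockwise with cos θ = 4/5, sin θ = -3/5: (-2, 9/2) → (11/10, 24/5); (7, 3/2) → (13/2, -3); (-20, -27/2) → (-241/10, 6/5); (-8, 9/2) → (-37/10, 42/5)

image vertices: (11/10, 24/5), (13/2, -3), (-241/10, 6/5), (-37/10, 42/5)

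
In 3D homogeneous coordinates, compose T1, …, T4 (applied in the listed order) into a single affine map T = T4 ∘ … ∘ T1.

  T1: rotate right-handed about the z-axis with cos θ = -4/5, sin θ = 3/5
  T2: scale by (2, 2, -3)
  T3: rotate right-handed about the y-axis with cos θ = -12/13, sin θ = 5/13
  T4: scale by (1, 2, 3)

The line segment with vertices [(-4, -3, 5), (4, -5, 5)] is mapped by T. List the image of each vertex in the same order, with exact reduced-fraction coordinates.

image vertices: (-15, 0, 30), (-27/5, 128/5, 42)

T1 rotate right-handed about the z-axis with cos θ = -4/5, sin θ = 3/5: (-4, -3, 5) → (5, 0, 5); (4, -5, 5) → (-1/5, 32/5, 5)
T2 scale by (2, 2, -3): (5, 0, 5) → (10, 0, -15); (-1/5, 32/5, 5) → (-2/5, 64/5, -15)
T3 rotate right-handed about the y-axis with cos θ = -12/13, sin θ = 5/13: (10, 0, -15) → (-15, 0, 10); (-2/5, 64/5, -15) → (-27/5, 64/5, 14)
T4 scale by (1, 2, 3): (-15, 0, 10) → (-15, 0, 30); (-27/5, 64/5, 14) → (-27/5, 128/5, 42)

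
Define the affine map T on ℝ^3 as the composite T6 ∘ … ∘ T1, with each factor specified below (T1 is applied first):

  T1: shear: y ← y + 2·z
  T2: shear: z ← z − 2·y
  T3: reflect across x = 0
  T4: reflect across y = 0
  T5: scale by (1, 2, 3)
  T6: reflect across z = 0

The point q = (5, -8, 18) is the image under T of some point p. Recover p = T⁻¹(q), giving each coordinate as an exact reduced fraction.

T1 = [1 0 0 0; 0 1 2 0; 0 0 1 0; 0 0 0 1]
T2·T1 = [1 0 0 0; 0 1 2 0; 0 -2 -3 0; 0 0 0 1]
T3·…·T1 = [-1 0 0 0; 0 1 2 0; 0 -2 -3 0; 0 0 0 1]
T4·…·T1 = [-1 0 0 0; 0 -1 -2 0; 0 -2 -3 0; 0 0 0 1]
T5·…·T1 = [-1 0 0 0; 0 -2 -4 0; 0 -6 -9 0; 0 0 0 1]
T6·…·T1 = [-1 0 0 0; 0 -2 -4 0; 0 6 9 0; 0 0 0 1]
det M = -6; M⁻¹ = [-1 0 0 0; 0 3/2 2/3 0; 0 -1 -1/3 0; 0 0 0 1]
M⁻¹ · (5, -8, 18)ᵀ = (-5, 0, 2)ᵀ

p = (-5, 0, 2)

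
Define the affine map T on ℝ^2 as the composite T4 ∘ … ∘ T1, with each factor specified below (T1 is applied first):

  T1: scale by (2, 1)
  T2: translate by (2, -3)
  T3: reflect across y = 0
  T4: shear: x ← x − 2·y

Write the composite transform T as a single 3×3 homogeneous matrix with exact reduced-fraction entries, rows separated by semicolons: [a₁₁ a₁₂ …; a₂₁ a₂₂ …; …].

T1 = [2 0 0; 0 1 0; 0 0 1]
T2·T1 = [2 0 2; 0 1 -3; 0 0 1]
T3·…·T1 = [2 0 2; 0 -1 3; 0 0 1]
T4·…·T1 = [2 2 -4; 0 -1 3; 0 0 1]

T = [2 2 -4; 0 -1 3; 0 0 1]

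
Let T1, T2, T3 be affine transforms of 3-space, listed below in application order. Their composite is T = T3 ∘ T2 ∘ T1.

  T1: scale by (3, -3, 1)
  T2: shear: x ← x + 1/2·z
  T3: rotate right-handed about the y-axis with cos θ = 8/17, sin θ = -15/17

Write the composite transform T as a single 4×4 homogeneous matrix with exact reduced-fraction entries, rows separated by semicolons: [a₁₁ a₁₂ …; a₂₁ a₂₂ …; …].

T = [24/17 0 -11/17 0; 0 -3 0 0; 45/17 0 31/34 0; 0 0 0 1]

T1 = [3 0 0 0; 0 -3 0 0; 0 0 1 0; 0 0 0 1]
T2·T1 = [3 0 1/2 0; 0 -3 0 0; 0 0 1 0; 0 0 0 1]
T3·…·T1 = [24/17 0 -11/17 0; 0 -3 0 0; 45/17 0 31/34 0; 0 0 0 1]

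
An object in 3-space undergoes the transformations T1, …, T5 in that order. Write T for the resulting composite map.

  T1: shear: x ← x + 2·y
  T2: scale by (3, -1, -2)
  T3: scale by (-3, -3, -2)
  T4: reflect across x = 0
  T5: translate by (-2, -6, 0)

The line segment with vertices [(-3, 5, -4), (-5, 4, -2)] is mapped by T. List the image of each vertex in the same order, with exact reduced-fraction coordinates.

image vertices: (61, 9, -16), (25, 6, -8)

T1 shear: x ← x + 2·y: (-3, 5, -4) → (7, 5, -4); (-5, 4, -2) → (3, 4, -2)
T2 scale by (3, -1, -2): (7, 5, -4) → (21, -5, 8); (3, 4, -2) → (9, -4, 4)
T3 scale by (-3, -3, -2): (21, -5, 8) → (-63, 15, -16); (9, -4, 4) → (-27, 12, -8)
T4 reflect across x = 0: (-63, 15, -16) → (63, 15, -16); (-27, 12, -8) → (27, 12, -8)
T5 translate by (-2, -6, 0): (63, 15, -16) → (61, 9, -16); (27, 12, -8) → (25, 6, -8)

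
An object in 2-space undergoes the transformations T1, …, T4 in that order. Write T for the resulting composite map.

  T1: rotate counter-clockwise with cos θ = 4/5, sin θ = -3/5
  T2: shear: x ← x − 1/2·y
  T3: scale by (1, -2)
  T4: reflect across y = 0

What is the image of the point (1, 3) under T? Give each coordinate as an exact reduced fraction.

T1 rotate counter-clockwise with cos θ = 4/5, sin θ = -3/5: (1, 3) → (13/5, 9/5)
T2 shear: x ← x − 1/2·y: (13/5, 9/5) → (17/10, 9/5)
T3 scale by (1, -2): (17/10, 9/5) → (17/10, -18/5)
T4 reflect across y = 0: (17/10, -18/5) → (17/10, 18/5)

T(p) = (17/10, 18/5)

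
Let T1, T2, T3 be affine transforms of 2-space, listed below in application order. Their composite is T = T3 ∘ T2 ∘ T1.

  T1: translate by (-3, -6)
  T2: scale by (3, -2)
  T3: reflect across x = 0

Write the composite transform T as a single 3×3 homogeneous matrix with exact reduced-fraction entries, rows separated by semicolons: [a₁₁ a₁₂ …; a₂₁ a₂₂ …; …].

T = [-3 0 9; 0 -2 12; 0 0 1]

T1 = [1 0 -3; 0 1 -6; 0 0 1]
T2·T1 = [3 0 -9; 0 -2 12; 0 0 1]
T3·…·T1 = [-3 0 9; 0 -2 12; 0 0 1]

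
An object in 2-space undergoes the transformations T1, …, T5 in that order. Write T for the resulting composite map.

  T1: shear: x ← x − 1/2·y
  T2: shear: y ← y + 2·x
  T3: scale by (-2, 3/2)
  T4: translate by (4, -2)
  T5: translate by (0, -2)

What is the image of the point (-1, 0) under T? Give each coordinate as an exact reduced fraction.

T(p) = (6, -7)

T1 shear: x ← x − 1/2·y: (-1, 0) → (-1, 0)
T2 shear: y ← y + 2·x: (-1, 0) → (-1, -2)
T3 scale by (-2, 3/2): (-1, -2) → (2, -3)
T4 translate by (4, -2): (2, -3) → (6, -5)
T5 translate by (0, -2): (6, -5) → (6, -7)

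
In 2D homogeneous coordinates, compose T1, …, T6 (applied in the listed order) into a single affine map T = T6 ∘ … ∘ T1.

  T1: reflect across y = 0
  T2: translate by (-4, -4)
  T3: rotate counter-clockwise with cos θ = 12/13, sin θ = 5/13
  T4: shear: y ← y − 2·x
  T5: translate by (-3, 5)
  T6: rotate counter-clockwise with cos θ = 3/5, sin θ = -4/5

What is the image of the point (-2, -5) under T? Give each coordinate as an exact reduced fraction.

T(p) = (456/65, 1067/65)

T1 reflect across y = 0: (-2, -5) → (-2, 5)
T2 translate by (-4, -4): (-2, 5) → (-6, 1)
T3 rotate counter-clockwise with cos θ = 12/13, sin θ = 5/13: (-6, 1) → (-77/13, -18/13)
T4 shear: y ← y − 2·x: (-77/13, -18/13) → (-77/13, 136/13)
T5 translate by (-3, 5): (-77/13, 136/13) → (-116/13, 201/13)
T6 rotate counter-clockwise with cos θ = 3/5, sin θ = -4/5: (-116/13, 201/13) → (456/65, 1067/65)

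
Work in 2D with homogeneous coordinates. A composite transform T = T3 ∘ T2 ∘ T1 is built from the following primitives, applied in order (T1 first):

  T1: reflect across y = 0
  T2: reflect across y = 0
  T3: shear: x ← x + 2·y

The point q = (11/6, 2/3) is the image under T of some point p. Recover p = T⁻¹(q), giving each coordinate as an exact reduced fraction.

p = (1/2, 2/3)

T1 = [1 0 0; 0 -1 0; 0 0 1]
T2·T1 = [1 0 0; 0 1 0; 0 0 1]
T3·…·T1 = [1 2 0; 0 1 0; 0 0 1]
det M = 1; M⁻¹ = [1 -2 0; 0 1 0; 0 0 1]
M⁻¹ · (11/6, 2/3)ᵀ = (1/2, 2/3)ᵀ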